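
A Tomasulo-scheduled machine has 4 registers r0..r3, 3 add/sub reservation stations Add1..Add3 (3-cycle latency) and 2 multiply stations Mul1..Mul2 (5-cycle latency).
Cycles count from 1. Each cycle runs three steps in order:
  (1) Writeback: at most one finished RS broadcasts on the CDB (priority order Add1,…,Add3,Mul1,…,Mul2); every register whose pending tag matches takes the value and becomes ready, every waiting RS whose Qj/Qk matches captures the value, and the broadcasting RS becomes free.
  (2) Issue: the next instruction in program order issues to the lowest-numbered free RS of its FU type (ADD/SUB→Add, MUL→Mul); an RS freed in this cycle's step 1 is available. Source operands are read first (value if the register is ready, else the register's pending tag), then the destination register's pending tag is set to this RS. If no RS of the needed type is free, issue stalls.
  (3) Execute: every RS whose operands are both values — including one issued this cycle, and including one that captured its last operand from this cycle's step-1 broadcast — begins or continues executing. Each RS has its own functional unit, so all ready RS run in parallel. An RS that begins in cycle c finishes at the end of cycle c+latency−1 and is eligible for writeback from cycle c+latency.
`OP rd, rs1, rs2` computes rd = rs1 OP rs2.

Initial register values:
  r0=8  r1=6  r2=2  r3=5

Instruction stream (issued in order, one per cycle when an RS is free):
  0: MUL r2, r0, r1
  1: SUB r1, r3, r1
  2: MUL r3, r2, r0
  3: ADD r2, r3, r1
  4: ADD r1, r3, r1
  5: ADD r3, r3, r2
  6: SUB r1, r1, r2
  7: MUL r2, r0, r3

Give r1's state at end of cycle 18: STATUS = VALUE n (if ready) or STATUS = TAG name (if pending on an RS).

STATUS = VALUE 0

cycle 1: issue MUL r2<-Mul1 // r0:8,r1:6,r2:Mul1,r3:5
cycle 2: issue SUB r1<-Add1 // r0:8,r1:Add1,r2:Mul1,r3:5
cycle 3: issue MUL r3<-Mul2 // r0:8,r1:Add1,r2:Mul1,r3:Mul2
cycle 4: issue ADD r2<-Add2 // r0:8,r1:Add1,r2:Add2,r3:Mul2
cycle 5: CDB Add1=-1; issue ADD r1<-Add1 // r0:8,r1:Add1,r2:Add2,r3:Mul2
cycle 6: CDB Mul1=48; issue ADD r3<-Add3 // r0:8,r1:Add1,r2:Add2,r3:Add3
cycle 7: stall // r0:8,r1:Add1,r2:Add2,r3:Add3
cycle 8: stall // r0:8,r1:Add1,r2:Add2,r3:Add3
cycle 9: stall // r0:8,r1:Add1,r2:Add2,r3:Add3
cycle 10: stall // r0:8,r1:Add1,r2:Add2,r3:Add3
cycle 11: CDB Mul2=384; stall // r0:8,r1:Add1,r2:Add2,r3:Add3
cycle 12: stall // r0:8,r1:Add1,r2:Add2,r3:Add3
cycle 13: stall // r0:8,r1:Add1,r2:Add2,r3:Add3
cycle 14: CDB Add1=383; issue SUB r1<-Add1 // r0:8,r1:Add1,r2:Add2,r3:Add3
cycle 15: CDB Add2=383; issue MUL r2<-Mul1 // r0:8,r1:Add1,r2:Mul1,r3:Add3
cycle 16: - // r0:8,r1:Add1,r2:Mul1,r3:Add3
cycle 17: - // r0:8,r1:Add1,r2:Mul1,r3:Add3
cycle 18: CDB Add1=0 // r0:8,r1:0,r2:Mul1,r3:Add3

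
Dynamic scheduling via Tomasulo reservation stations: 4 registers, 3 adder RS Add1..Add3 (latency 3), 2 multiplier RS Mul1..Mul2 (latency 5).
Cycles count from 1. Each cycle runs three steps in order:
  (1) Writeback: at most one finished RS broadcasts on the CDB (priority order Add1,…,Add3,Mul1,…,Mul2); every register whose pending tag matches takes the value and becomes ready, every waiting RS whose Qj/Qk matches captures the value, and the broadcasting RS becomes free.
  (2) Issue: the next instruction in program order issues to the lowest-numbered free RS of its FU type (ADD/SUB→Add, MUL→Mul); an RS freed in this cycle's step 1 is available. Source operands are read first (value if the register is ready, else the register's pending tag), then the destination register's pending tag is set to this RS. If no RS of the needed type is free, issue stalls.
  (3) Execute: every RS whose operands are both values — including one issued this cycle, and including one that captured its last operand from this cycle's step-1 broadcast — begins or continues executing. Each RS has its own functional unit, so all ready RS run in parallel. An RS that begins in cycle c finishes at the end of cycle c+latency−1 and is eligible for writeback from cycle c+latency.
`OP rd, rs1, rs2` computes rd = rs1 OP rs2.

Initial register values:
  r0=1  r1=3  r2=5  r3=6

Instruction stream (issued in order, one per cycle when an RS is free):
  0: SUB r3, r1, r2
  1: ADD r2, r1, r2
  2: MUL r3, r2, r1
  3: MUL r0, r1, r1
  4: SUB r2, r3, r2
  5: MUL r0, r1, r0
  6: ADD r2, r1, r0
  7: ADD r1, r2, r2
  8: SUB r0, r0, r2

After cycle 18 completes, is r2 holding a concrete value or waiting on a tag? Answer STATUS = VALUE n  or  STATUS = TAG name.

STATUS = VALUE 30

c1: issue SUB r3<-Add1 | r0:1,r1:3,r2:5,r3:Add1
c2: issue ADD r2<-Add2 | r0:1,r1:3,r2:Add2,r3:Add1
c3: issue MUL r3<-Mul1 | r0:1,r1:3,r2:Add2,r3:Mul1
c4: CDB Add1=-2; issue MUL r0<-Mul2 | r0:Mul2,r1:3,r2:Add2,r3:Mul1
c5: CDB Add2=8; issue SUB r2<-Add1 | r0:Mul2,r1:3,r2:Add1,r3:Mul1
c6: stall | r0:Mul2,r1:3,r2:Add1,r3:Mul1
c7: stall | r0:Mul2,r1:3,r2:Add1,r3:Mul1
c8: stall | r0:Mul2,r1:3,r2:Add1,r3:Mul1
c9: CDB Mul2=9; issue MUL r0<-Mul2 | r0:Mul2,r1:3,r2:Add1,r3:Mul1
c10: CDB Mul1=24; issue ADD r2<-Add2 | r0:Mul2,r1:3,r2:Add2,r3:24
c11: issue ADD r1<-Add3 | r0:Mul2,r1:Add3,r2:Add2,r3:24
c12: stall | r0:Mul2,r1:Add3,r2:Add2,r3:24
c13: CDB Add1=16; issue SUB r0<-Add1 | r0:Add1,r1:Add3,r2:Add2,r3:24
c14: CDB Mul2=27 | r0:Add1,r1:Add3,r2:Add2,r3:24
c15: - | r0:Add1,r1:Add3,r2:Add2,r3:24
c16: - | r0:Add1,r1:Add3,r2:Add2,r3:24
c17: CDB Add2=30 | r0:Add1,r1:Add3,r2:30,r3:24
c18: - | r0:Add1,r1:Add3,r2:30,r3:24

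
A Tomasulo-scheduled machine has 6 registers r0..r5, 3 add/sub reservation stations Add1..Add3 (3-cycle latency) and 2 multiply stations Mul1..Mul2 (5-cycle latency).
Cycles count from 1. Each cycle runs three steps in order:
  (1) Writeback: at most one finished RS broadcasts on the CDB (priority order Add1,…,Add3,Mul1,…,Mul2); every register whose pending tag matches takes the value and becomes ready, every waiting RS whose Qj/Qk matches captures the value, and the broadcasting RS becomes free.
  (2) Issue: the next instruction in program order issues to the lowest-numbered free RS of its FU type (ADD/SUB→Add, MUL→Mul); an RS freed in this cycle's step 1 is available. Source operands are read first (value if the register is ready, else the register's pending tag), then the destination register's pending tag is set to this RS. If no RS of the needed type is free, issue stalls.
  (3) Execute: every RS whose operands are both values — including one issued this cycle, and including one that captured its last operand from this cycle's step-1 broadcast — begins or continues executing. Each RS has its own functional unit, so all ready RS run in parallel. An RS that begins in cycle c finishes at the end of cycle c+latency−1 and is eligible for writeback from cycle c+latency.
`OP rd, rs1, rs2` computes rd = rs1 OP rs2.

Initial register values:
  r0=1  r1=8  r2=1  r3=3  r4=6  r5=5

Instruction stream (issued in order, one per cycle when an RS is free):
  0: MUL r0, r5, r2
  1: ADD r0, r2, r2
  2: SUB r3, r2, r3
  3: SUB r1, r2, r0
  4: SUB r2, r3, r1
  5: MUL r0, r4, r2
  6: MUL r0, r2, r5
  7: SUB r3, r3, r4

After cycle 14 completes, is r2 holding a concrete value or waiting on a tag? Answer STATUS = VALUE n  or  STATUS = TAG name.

STATUS = VALUE -1

c1: issue MUL r0<-Mul1 | r0:Mul1,r1:8,r2:1,r3:3,r4:6,r5:5
c2: issue ADD r0<-Add1 | r0:Add1,r1:8,r2:1,r3:3,r4:6,r5:5
c3: issue SUB r3<-Add2 | r0:Add1,r1:8,r2:1,r3:Add2,r4:6,r5:5
c4: issue SUB r1<-Add3 | r0:Add1,r1:Add3,r2:1,r3:Add2,r4:6,r5:5
c5: CDB Add1=2; issue SUB r2<-Add1 | r0:2,r1:Add3,r2:Add1,r3:Add2,r4:6,r5:5
c6: CDB Add2=-2; issue MUL r0<-Mul2 | r0:Mul2,r1:Add3,r2:Add1,r3:-2,r4:6,r5:5
c7: CDB Mul1=5; issue MUL r0<-Mul1 | r0:Mul1,r1:Add3,r2:Add1,r3:-2,r4:6,r5:5
c8: CDB Add3=-1; issue SUB r3<-Add2 | r0:Mul1,r1:-1,r2:Add1,r3:Add2,r4:6,r5:5
c9: - | r0:Mul1,r1:-1,r2:Add1,r3:Add2,r4:6,r5:5
c10: - | r0:Mul1,r1:-1,r2:Add1,r3:Add2,r4:6,r5:5
c11: CDB Add1=-1 | r0:Mul1,r1:-1,r2:-1,r3:Add2,r4:6,r5:5
c12: CDB Add2=-8 | r0:Mul1,r1:-1,r2:-1,r3:-8,r4:6,r5:5
c13: - | r0:Mul1,r1:-1,r2:-1,r3:-8,r4:6,r5:5
c14: - | r0:Mul1,r1:-1,r2:-1,r3:-8,r4:6,r5:5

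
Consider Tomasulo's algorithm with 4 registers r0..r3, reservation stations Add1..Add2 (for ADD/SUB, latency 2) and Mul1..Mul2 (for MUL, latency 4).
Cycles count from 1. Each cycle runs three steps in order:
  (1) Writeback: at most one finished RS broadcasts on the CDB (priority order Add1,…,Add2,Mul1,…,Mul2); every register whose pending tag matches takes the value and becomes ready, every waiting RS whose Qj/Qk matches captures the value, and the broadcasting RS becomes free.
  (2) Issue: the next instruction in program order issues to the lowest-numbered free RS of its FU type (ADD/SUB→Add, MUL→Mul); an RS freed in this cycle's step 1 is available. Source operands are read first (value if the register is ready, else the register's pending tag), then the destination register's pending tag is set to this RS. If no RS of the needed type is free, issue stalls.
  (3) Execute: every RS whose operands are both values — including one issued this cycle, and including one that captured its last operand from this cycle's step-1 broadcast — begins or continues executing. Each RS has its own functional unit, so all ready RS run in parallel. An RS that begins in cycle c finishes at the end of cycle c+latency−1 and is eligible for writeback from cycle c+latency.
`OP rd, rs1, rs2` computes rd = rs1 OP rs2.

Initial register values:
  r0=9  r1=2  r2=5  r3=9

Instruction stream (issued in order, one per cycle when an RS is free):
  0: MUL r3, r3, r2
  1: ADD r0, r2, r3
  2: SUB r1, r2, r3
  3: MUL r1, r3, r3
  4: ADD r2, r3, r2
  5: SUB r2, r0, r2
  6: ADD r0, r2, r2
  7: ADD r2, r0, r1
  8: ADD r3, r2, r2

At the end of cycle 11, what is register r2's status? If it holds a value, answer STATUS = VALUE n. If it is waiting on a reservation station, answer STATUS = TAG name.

STATUS = TAG Add2

c1: issue MUL r3<-Mul1 | r0:9,r1:2,r2:5,r3:Mul1
c2: issue ADD r0<-Add1 | r0:Add1,r1:2,r2:5,r3:Mul1
c3: issue SUB r1<-Add2 | r0:Add1,r1:Add2,r2:5,r3:Mul1
c4: issue MUL r1<-Mul2 | r0:Add1,r1:Mul2,r2:5,r3:Mul1
c5: CDB Mul1=45; stall | r0:Add1,r1:Mul2,r2:5,r3:45
c6: stall | r0:Add1,r1:Mul2,r2:5,r3:45
c7: CDB Add1=50; issue ADD r2<-Add1 | r0:50,r1:Mul2,r2:Add1,r3:45
c8: CDB Add2=-40; issue SUB r2<-Add2 | r0:50,r1:Mul2,r2:Add2,r3:45
c9: CDB Add1=50; issue ADD r0<-Add1 | r0:Add1,r1:Mul2,r2:Add2,r3:45
c10: CDB Mul2=2025; stall | r0:Add1,r1:2025,r2:Add2,r3:45
c11: CDB Add2=0; issue ADD r2<-Add2 | r0:Add1,r1:2025,r2:Add2,r3:45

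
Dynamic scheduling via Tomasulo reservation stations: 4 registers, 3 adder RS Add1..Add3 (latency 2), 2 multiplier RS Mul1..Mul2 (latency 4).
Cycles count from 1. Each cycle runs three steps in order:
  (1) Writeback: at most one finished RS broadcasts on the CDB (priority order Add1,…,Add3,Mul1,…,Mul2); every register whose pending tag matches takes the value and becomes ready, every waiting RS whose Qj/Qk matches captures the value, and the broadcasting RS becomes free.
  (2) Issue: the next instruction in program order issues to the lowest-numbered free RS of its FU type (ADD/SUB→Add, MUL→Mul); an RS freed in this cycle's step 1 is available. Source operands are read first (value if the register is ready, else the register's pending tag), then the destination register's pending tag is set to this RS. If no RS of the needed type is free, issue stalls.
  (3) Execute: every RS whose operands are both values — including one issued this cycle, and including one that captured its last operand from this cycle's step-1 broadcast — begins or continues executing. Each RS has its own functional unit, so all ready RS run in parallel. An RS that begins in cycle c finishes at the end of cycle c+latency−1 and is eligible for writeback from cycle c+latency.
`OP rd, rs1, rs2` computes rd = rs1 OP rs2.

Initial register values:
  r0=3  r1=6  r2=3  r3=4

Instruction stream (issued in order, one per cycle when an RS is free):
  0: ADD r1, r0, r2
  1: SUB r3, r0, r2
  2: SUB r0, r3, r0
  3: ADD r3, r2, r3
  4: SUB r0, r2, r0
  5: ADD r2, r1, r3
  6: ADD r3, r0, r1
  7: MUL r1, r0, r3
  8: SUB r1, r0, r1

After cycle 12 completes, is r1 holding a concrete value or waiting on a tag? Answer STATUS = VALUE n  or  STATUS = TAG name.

cycle 1: issue ADD r1<-Add1 // r0:3,r1:Add1,r2:3,r3:4
cycle 2: issue SUB r3<-Add2 // r0:3,r1:Add1,r2:3,r3:Add2
cycle 3: CDB Add1=6; issue SUB r0<-Add1 // r0:Add1,r1:6,r2:3,r3:Add2
cycle 4: CDB Add2=0; issue ADD r3<-Add2 // r0:Add1,r1:6,r2:3,r3:Add2
cycle 5: issue SUB r0<-Add3 // r0:Add3,r1:6,r2:3,r3:Add2
cycle 6: CDB Add1=-3; issue ADD r2<-Add1 // r0:Add3,r1:6,r2:Add1,r3:Add2
cycle 7: CDB Add2=3; issue ADD r3<-Add2 // r0:Add3,r1:6,r2:Add1,r3:Add2
cycle 8: CDB Add3=6; issue MUL r1<-Mul1 // r0:6,r1:Mul1,r2:Add1,r3:Add2
cycle 9: CDB Add1=9; issue SUB r1<-Add1 // r0:6,r1:Add1,r2:9,r3:Add2
cycle 10: CDB Add2=12 // r0:6,r1:Add1,r2:9,r3:12
cycle 11: - // r0:6,r1:Add1,r2:9,r3:12
cycle 12: - // r0:6,r1:Add1,r2:9,r3:12

STATUS = TAG Add1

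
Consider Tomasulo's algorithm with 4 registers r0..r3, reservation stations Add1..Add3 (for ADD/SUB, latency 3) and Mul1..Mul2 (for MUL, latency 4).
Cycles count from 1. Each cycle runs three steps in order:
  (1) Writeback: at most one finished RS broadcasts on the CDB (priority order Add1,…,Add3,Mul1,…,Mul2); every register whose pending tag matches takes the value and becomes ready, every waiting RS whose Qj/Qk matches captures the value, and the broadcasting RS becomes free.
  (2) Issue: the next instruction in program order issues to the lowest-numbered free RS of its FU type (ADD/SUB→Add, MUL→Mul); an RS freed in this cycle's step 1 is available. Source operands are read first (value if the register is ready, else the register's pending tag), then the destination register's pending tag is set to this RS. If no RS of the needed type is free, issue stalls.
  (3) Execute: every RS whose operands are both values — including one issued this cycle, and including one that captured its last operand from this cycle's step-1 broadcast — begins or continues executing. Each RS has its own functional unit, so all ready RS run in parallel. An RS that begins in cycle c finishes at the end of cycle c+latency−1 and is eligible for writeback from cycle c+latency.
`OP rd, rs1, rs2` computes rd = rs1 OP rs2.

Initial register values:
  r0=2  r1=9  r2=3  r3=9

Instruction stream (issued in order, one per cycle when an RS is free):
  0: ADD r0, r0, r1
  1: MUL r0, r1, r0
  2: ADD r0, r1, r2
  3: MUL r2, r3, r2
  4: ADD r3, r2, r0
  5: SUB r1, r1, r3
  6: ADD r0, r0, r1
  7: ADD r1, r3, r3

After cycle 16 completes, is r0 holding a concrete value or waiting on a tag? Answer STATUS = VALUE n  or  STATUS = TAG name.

STATUS = TAG Add3

  c1: issue ADD r0<-Add1  regs: r0:Add1,r1:9,r2:3,r3:9
  c2: issue MUL r0<-Mul1  regs: r0:Mul1,r1:9,r2:3,r3:9
  c3: issue ADD r0<-Add2  regs: r0:Add2,r1:9,r2:3,r3:9
  c4: CDB Add1=11; issue MUL r2<-Mul2  regs: r0:Add2,r1:9,r2:Mul2,r3:9
  c5: issue ADD r3<-Add1  regs: r0:Add2,r1:9,r2:Mul2,r3:Add1
  c6: CDB Add2=12; issue SUB r1<-Add2  regs: r0:12,r1:Add2,r2:Mul2,r3:Add1
  c7: issue ADD r0<-Add3  regs: r0:Add3,r1:Add2,r2:Mul2,r3:Add1
  c8: CDB Mul1=99; stall  regs: r0:Add3,r1:Add2,r2:Mul2,r3:Add1
  c9: CDB Mul2=27; stall  regs: r0:Add3,r1:Add2,r2:27,r3:Add1
  c10: stall  regs: r0:Add3,r1:Add2,r2:27,r3:Add1
  c11: stall  regs: r0:Add3,r1:Add2,r2:27,r3:Add1
  c12: CDB Add1=39; issue ADD r1<-Add1  regs: r0:Add3,r1:Add1,r2:27,r3:39
  c13: -  regs: r0:Add3,r1:Add1,r2:27,r3:39
  c14: -  regs: r0:Add3,r1:Add1,r2:27,r3:39
  c15: CDB Add1=78  regs: r0:Add3,r1:78,r2:27,r3:39
  c16: CDB Add2=-30  regs: r0:Add3,r1:78,r2:27,r3:39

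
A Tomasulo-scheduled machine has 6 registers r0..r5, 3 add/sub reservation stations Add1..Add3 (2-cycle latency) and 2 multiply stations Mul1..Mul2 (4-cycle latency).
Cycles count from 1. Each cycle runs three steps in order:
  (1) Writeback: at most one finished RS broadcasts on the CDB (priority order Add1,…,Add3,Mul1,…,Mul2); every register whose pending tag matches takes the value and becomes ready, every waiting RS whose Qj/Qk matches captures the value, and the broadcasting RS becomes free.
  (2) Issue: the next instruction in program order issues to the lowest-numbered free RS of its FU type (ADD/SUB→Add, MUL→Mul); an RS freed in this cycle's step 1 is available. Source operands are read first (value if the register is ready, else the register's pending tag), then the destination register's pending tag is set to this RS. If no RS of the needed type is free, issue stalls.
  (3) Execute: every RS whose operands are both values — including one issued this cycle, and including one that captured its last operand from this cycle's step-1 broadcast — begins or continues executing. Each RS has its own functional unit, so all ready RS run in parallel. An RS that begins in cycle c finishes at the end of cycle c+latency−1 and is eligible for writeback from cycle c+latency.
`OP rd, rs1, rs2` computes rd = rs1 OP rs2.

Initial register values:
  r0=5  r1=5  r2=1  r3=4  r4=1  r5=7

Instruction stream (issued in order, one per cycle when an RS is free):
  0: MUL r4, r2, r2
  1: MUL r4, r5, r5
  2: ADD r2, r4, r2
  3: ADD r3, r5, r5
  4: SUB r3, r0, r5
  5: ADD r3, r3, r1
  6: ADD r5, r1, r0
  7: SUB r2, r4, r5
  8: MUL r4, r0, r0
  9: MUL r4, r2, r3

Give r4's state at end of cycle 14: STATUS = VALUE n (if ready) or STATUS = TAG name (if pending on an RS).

STATUS = TAG Mul2

c1: issue MUL r4<-Mul1 | r0:5,r1:5,r2:1,r3:4,r4:Mul1,r5:7
c2: issue MUL r4<-Mul2 | r0:5,r1:5,r2:1,r3:4,r4:Mul2,r5:7
c3: issue ADD r2<-Add1 | r0:5,r1:5,r2:Add1,r3:4,r4:Mul2,r5:7
c4: issue ADD r3<-Add2 | r0:5,r1:5,r2:Add1,r3:Add2,r4:Mul2,r5:7
c5: CDB Mul1=1; issue SUB r3<-Add3 | r0:5,r1:5,r2:Add1,r3:Add3,r4:Mul2,r5:7
c6: CDB Add2=14; issue ADD r3<-Add2 | r0:5,r1:5,r2:Add1,r3:Add2,r4:Mul2,r5:7
c7: CDB Add3=-2; issue ADD r5<-Add3 | r0:5,r1:5,r2:Add1,r3:Add2,r4:Mul2,r5:Add3
c8: CDB Mul2=49; stall | r0:5,r1:5,r2:Add1,r3:Add2,r4:49,r5:Add3
c9: CDB Add2=3; issue SUB r2<-Add2 | r0:5,r1:5,r2:Add2,r3:3,r4:49,r5:Add3
c10: CDB Add1=50; issue MUL r4<-Mul1 | r0:5,r1:5,r2:Add2,r3:3,r4:Mul1,r5:Add3
c11: CDB Add3=10; issue MUL r4<-Mul2 | r0:5,r1:5,r2:Add2,r3:3,r4:Mul2,r5:10
c12: - | r0:5,r1:5,r2:Add2,r3:3,r4:Mul2,r5:10
c13: CDB Add2=39 | r0:5,r1:5,r2:39,r3:3,r4:Mul2,r5:10
c14: CDB Mul1=25 | r0:5,r1:5,r2:39,r3:3,r4:Mul2,r5:10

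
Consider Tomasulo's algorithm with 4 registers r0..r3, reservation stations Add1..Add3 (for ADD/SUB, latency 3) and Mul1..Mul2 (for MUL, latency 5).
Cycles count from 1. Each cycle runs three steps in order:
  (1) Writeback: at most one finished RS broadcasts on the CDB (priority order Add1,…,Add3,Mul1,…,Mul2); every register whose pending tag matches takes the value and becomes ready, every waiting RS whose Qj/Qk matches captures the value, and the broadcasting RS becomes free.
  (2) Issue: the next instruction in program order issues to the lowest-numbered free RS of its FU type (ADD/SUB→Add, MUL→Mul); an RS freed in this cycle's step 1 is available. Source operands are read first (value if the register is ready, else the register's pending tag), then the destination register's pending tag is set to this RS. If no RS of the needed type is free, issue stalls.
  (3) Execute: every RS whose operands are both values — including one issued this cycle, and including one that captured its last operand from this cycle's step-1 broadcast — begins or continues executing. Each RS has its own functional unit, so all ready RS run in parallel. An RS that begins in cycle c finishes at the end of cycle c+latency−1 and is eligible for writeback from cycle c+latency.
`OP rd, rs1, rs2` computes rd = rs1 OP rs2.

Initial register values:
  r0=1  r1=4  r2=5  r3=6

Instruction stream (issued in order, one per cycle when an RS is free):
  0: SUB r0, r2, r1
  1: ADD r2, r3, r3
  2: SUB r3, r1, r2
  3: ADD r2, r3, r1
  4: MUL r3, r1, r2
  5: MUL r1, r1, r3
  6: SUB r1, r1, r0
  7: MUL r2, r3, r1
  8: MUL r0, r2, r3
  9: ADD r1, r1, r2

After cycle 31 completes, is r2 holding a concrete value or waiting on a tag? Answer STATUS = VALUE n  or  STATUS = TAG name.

c1: issue SUB r0<-Add1 | r0:Add1,r1:4,r2:5,r3:6
c2: issue ADD r2<-Add2 | r0:Add1,r1:4,r2:Add2,r3:6
c3: issue SUB r3<-Add3 | r0:Add1,r1:4,r2:Add2,r3:Add3
c4: CDB Add1=1; issue ADD r2<-Add1 | r0:1,r1:4,r2:Add1,r3:Add3
c5: CDB Add2=12; issue MUL r3<-Mul1 | r0:1,r1:4,r2:Add1,r3:Mul1
c6: issue MUL r1<-Mul2 | r0:1,r1:Mul2,r2:Add1,r3:Mul1
c7: issue SUB r1<-Add2 | r0:1,r1:Add2,r2:Add1,r3:Mul1
c8: CDB Add3=-8; stall | r0:1,r1:Add2,r2:Add1,r3:Mul1
c9: stall | r0:1,r1:Add2,r2:Add1,r3:Mul1
c10: stall | r0:1,r1:Add2,r2:Add1,r3:Mul1
c11: CDB Add1=-4; stall | r0:1,r1:Add2,r2:-4,r3:Mul1
c12: stall | r0:1,r1:Add2,r2:-4,r3:Mul1
c13: stall | r0:1,r1:Add2,r2:-4,r3:Mul1
c14: stall | r0:1,r1:Add2,r2:-4,r3:Mul1
c15: stall | r0:1,r1:Add2,r2:-4,r3:Mul1
c16: CDB Mul1=-16; issue MUL r2<-Mul1 | r0:1,r1:Add2,r2:Mul1,r3:-16
c17: stall | r0:1,r1:Add2,r2:Mul1,r3:-16
c18: stall | r0:1,r1:Add2,r2:Mul1,r3:-16
c19: stall | r0:1,r1:Add2,r2:Mul1,r3:-16
c20: stall | r0:1,r1:Add2,r2:Mul1,r3:-16
c21: CDB Mul2=-64; issue MUL r0<-Mul2 | r0:Mul2,r1:Add2,r2:Mul1,r3:-16
c22: issue ADD r1<-Add1 | r0:Mul2,r1:Add1,r2:Mul1,r3:-16
c23: - | r0:Mul2,r1:Add1,r2:Mul1,r3:-16
c24: CDB Add2=-65 | r0:Mul2,r1:Add1,r2:Mul1,r3:-16
c25: - | r0:Mul2,r1:Add1,r2:Mul1,r3:-16
c26: - | r0:Mul2,r1:Add1,r2:Mul1,r3:-16
c27: - | r0:Mul2,r1:Add1,r2:Mul1,r3:-16
c28: - | r0:Mul2,r1:Add1,r2:Mul1,r3:-16
c29: CDB Mul1=1040 | r0:Mul2,r1:Add1,r2:1040,r3:-16
c30: - | r0:Mul2,r1:Add1,r2:1040,r3:-16
c31: - | r0:Mul2,r1:Add1,r2:1040,r3:-16

STATUS = VALUE 1040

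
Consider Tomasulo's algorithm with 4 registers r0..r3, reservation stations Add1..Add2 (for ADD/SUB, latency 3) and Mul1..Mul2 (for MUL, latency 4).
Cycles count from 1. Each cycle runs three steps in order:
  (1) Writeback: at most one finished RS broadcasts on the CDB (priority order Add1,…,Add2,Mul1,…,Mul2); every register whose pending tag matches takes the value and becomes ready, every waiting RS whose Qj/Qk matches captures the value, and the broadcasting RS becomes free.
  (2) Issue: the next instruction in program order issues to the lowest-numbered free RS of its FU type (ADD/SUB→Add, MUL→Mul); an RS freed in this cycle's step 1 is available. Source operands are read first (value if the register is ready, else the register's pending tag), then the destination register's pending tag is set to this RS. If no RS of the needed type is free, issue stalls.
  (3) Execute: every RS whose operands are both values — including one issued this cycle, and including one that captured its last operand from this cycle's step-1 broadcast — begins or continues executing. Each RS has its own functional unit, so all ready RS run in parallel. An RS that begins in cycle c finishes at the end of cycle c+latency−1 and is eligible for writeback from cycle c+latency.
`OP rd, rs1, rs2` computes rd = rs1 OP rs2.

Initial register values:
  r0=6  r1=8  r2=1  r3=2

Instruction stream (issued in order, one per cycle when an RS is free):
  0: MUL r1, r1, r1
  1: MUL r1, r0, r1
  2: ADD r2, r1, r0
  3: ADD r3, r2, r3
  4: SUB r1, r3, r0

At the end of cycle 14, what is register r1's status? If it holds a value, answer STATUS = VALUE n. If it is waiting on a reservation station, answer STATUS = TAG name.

  c1: issue MUL r1<-Mul1  regs: r0:6,r1:Mul1,r2:1,r3:2
  c2: issue MUL r1<-Mul2  regs: r0:6,r1:Mul2,r2:1,r3:2
  c3: issue ADD r2<-Add1  regs: r0:6,r1:Mul2,r2:Add1,r3:2
  c4: issue ADD r3<-Add2  regs: r0:6,r1:Mul2,r2:Add1,r3:Add2
  c5: CDB Mul1=64; stall  regs: r0:6,r1:Mul2,r2:Add1,r3:Add2
  c6: stall  regs: r0:6,r1:Mul2,r2:Add1,r3:Add2
  c7: stall  regs: r0:6,r1:Mul2,r2:Add1,r3:Add2
  c8: stall  regs: r0:6,r1:Mul2,r2:Add1,r3:Add2
  c9: CDB Mul2=384; stall  regs: r0:6,r1:384,r2:Add1,r3:Add2
  c10: stall  regs: r0:6,r1:384,r2:Add1,r3:Add2
  c11: stall  regs: r0:6,r1:384,r2:Add1,r3:Add2
  c12: CDB Add1=390; issue SUB r1<-Add1  regs: r0:6,r1:Add1,r2:390,r3:Add2
  c13: -  regs: r0:6,r1:Add1,r2:390,r3:Add2
  c14: -  regs: r0:6,r1:Add1,r2:390,r3:Add2

STATUS = TAG Add1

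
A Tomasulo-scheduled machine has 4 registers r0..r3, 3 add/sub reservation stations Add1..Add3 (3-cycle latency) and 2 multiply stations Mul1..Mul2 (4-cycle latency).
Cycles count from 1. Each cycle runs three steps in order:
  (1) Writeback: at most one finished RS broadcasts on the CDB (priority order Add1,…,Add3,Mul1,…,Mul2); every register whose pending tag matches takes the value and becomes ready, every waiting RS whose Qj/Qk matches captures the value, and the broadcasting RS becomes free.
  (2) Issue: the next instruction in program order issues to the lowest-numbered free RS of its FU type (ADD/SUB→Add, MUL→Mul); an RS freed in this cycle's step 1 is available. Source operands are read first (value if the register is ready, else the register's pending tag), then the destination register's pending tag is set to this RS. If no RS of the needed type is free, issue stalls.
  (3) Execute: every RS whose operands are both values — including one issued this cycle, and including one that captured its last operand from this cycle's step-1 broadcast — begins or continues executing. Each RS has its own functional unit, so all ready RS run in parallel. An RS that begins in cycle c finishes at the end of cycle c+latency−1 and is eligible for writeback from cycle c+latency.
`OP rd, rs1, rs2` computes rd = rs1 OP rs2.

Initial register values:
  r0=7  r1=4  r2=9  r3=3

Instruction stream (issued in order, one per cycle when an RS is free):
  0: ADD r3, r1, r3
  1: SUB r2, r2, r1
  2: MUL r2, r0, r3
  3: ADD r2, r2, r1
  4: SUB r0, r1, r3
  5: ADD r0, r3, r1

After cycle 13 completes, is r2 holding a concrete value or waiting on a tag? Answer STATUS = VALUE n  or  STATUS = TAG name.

cycle 1: issue ADD r3<-Add1 // r0:7,r1:4,r2:9,r3:Add1
cycle 2: issue SUB r2<-Add2 // r0:7,r1:4,r2:Add2,r3:Add1
cycle 3: issue MUL r2<-Mul1 // r0:7,r1:4,r2:Mul1,r3:Add1
cycle 4: CDB Add1=7; issue ADD r2<-Add1 // r0:7,r1:4,r2:Add1,r3:7
cycle 5: CDB Add2=5; issue SUB r0<-Add2 // r0:Add2,r1:4,r2:Add1,r3:7
cycle 6: issue ADD r0<-Add3 // r0:Add3,r1:4,r2:Add1,r3:7
cycle 7: - // r0:Add3,r1:4,r2:Add1,r3:7
cycle 8: CDB Add2=-3 // r0:Add3,r1:4,r2:Add1,r3:7
cycle 9: CDB Add3=11 // r0:11,r1:4,r2:Add1,r3:7
cycle 10: CDB Mul1=49 // r0:11,r1:4,r2:Add1,r3:7
cycle 11: - // r0:11,r1:4,r2:Add1,r3:7
cycle 12: - // r0:11,r1:4,r2:Add1,r3:7
cycle 13: CDB Add1=53 // r0:11,r1:4,r2:53,r3:7

STATUS = VALUE 53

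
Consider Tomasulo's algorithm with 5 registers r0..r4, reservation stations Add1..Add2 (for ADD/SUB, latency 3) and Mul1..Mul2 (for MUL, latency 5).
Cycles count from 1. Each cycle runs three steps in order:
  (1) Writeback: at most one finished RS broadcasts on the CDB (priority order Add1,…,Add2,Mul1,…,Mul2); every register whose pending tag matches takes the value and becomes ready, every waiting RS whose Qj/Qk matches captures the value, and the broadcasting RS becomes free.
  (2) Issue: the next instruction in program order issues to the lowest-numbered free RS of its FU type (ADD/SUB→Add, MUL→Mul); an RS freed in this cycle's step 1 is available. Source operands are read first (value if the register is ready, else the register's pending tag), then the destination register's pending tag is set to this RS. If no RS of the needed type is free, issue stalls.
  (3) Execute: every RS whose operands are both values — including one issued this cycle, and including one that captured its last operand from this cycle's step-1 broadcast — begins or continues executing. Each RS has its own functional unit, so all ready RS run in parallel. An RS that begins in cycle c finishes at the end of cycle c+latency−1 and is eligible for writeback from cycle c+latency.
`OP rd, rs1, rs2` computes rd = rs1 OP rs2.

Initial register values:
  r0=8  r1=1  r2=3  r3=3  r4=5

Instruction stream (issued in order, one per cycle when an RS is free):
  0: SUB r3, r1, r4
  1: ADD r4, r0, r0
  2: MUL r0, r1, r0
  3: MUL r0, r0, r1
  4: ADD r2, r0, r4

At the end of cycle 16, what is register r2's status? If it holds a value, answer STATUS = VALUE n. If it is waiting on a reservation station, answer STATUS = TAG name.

cycle 1: issue SUB r3<-Add1 // r0:8,r1:1,r2:3,r3:Add1,r4:5
cycle 2: issue ADD r4<-Add2 // r0:8,r1:1,r2:3,r3:Add1,r4:Add2
cycle 3: issue MUL r0<-Mul1 // r0:Mul1,r1:1,r2:3,r3:Add1,r4:Add2
cycle 4: CDB Add1=-4; issue MUL r0<-Mul2 // r0:Mul2,r1:1,r2:3,r3:-4,r4:Add2
cycle 5: CDB Add2=16; issue ADD r2<-Add1 // r0:Mul2,r1:1,r2:Add1,r3:-4,r4:16
cycle 6: - // r0:Mul2,r1:1,r2:Add1,r3:-4,r4:16
cycle 7: - // r0:Mul2,r1:1,r2:Add1,r3:-4,r4:16
cycle 8: CDB Mul1=8 // r0:Mul2,r1:1,r2:Add1,r3:-4,r4:16
cycle 9: - // r0:Mul2,r1:1,r2:Add1,r3:-4,r4:16
cycle 10: - // r0:Mul2,r1:1,r2:Add1,r3:-4,r4:16
cycle 11: - // r0:Mul2,r1:1,r2:Add1,r3:-4,r4:16
cycle 12: - // r0:Mul2,r1:1,r2:Add1,r3:-4,r4:16
cycle 13: CDB Mul2=8 // r0:8,r1:1,r2:Add1,r3:-4,r4:16
cycle 14: - // r0:8,r1:1,r2:Add1,r3:-4,r4:16
cycle 15: - // r0:8,r1:1,r2:Add1,r3:-4,r4:16
cycle 16: CDB Add1=24 // r0:8,r1:1,r2:24,r3:-4,r4:16

STATUS = VALUE 24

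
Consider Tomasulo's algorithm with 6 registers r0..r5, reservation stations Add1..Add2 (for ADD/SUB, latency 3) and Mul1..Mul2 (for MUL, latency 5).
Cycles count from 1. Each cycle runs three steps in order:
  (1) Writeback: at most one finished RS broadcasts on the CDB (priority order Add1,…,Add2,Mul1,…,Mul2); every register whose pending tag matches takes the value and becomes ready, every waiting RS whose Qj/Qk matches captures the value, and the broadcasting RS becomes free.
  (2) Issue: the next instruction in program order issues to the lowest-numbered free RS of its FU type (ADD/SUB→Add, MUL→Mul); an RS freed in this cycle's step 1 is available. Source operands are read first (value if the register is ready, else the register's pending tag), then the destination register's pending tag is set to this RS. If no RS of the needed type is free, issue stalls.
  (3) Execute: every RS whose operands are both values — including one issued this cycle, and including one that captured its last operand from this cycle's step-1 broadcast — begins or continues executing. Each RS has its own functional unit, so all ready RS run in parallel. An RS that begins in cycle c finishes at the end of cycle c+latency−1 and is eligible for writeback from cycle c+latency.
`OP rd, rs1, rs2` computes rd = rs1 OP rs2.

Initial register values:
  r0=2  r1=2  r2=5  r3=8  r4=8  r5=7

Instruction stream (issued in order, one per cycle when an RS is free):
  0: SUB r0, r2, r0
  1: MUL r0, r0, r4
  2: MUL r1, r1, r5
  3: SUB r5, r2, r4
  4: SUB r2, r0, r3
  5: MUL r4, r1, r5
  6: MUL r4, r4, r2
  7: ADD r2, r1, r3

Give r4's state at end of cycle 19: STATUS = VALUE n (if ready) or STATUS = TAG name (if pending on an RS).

STATUS = VALUE -672

cycle 1: issue SUB r0<-Add1 // r0:Add1,r1:2,r2:5,r3:8,r4:8,r5:7
cycle 2: issue MUL r0<-Mul1 // r0:Mul1,r1:2,r2:5,r3:8,r4:8,r5:7
cycle 3: issue MUL r1<-Mul2 // r0:Mul1,r1:Mul2,r2:5,r3:8,r4:8,r5:7
cycle 4: CDB Add1=3; issue SUB r5<-Add1 // r0:Mul1,r1:Mul2,r2:5,r3:8,r4:8,r5:Add1
cycle 5: issue SUB r2<-Add2 // r0:Mul1,r1:Mul2,r2:Add2,r3:8,r4:8,r5:Add1
cycle 6: stall // r0:Mul1,r1:Mul2,r2:Add2,r3:8,r4:8,r5:Add1
cycle 7: CDB Add1=-3; stall // r0:Mul1,r1:Mul2,r2:Add2,r3:8,r4:8,r5:-3
cycle 8: CDB Mul2=14; issue MUL r4<-Mul2 // r0:Mul1,r1:14,r2:Add2,r3:8,r4:Mul2,r5:-3
cycle 9: CDB Mul1=24; issue MUL r4<-Mul1 // r0:24,r1:14,r2:Add2,r3:8,r4:Mul1,r5:-3
cycle 10: issue ADD r2<-Add1 // r0:24,r1:14,r2:Add1,r3:8,r4:Mul1,r5:-3
cycle 11: - // r0:24,r1:14,r2:Add1,r3:8,r4:Mul1,r5:-3
cycle 12: CDB Add2=16 // r0:24,r1:14,r2:Add1,r3:8,r4:Mul1,r5:-3
cycle 13: CDB Add1=22 // r0:24,r1:14,r2:22,r3:8,r4:Mul1,r5:-3
cycle 14: CDB Mul2=-42 // r0:24,r1:14,r2:22,r3:8,r4:Mul1,r5:-3
cycle 15: - // r0:24,r1:14,r2:22,r3:8,r4:Mul1,r5:-3
cycle 16: - // r0:24,r1:14,r2:22,r3:8,r4:Mul1,r5:-3
cycle 17: - // r0:24,r1:14,r2:22,r3:8,r4:Mul1,r5:-3
cycle 18: - // r0:24,r1:14,r2:22,r3:8,r4:Mul1,r5:-3
cycle 19: CDB Mul1=-672 // r0:24,r1:14,r2:22,r3:8,r4:-672,r5:-3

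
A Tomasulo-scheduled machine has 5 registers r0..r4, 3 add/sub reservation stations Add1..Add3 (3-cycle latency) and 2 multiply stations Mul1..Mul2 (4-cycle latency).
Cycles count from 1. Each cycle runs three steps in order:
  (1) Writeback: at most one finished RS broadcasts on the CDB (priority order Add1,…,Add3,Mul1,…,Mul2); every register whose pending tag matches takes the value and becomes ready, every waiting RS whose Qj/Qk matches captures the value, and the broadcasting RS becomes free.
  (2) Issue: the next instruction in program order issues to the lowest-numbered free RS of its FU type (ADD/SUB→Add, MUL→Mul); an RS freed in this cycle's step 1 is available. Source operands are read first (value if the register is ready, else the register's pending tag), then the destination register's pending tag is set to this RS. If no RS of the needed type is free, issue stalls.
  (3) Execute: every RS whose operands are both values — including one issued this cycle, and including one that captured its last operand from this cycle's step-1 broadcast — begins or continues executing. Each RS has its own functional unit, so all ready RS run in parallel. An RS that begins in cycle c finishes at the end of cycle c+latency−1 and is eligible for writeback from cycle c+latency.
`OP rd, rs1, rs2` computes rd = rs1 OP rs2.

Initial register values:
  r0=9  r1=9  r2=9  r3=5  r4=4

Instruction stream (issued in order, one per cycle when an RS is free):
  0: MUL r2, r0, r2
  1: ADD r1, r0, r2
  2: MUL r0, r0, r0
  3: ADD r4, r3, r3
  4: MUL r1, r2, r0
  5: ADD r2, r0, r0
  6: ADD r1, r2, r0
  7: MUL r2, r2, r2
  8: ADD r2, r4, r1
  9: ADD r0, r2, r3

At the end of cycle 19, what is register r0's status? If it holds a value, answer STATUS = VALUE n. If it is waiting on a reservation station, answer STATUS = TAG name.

cycle 1: issue MUL r2<-Mul1 // r0:9,r1:9,r2:Mul1,r3:5,r4:4
cycle 2: issue ADD r1<-Add1 // r0:9,r1:Add1,r2:Mul1,r3:5,r4:4
cycle 3: issue MUL r0<-Mul2 // r0:Mul2,r1:Add1,r2:Mul1,r3:5,r4:4
cycle 4: issue ADD r4<-Add2 // r0:Mul2,r1:Add1,r2:Mul1,r3:5,r4:Add2
cycle 5: CDB Mul1=81; issue MUL r1<-Mul1 // r0:Mul2,r1:Mul1,r2:81,r3:5,r4:Add2
cycle 6: issue ADD r2<-Add3 // r0:Mul2,r1:Mul1,r2:Add3,r3:5,r4:Add2
cycle 7: CDB Add2=10; issue ADD r1<-Add2 // r0:Mul2,r1:Add2,r2:Add3,r3:5,r4:10
cycle 8: CDB Add1=90; stall // r0:Mul2,r1:Add2,r2:Add3,r3:5,r4:10
cycle 9: CDB Mul2=81; issue MUL r2<-Mul2 // r0:81,r1:Add2,r2:Mul2,r3:5,r4:10
cycle 10: issue ADD r2<-Add1 // r0:81,r1:Add2,r2:Add1,r3:5,r4:10
cycle 11: stall // r0:81,r1:Add2,r2:Add1,r3:5,r4:10
cycle 12: CDB Add3=162; issue ADD r0<-Add3 // r0:Add3,r1:Add2,r2:Add1,r3:5,r4:10
cycle 13: CDB Mul1=6561 // r0:Add3,r1:Add2,r2:Add1,r3:5,r4:10
cycle 14: - // r0:Add3,r1:Add2,r2:Add1,r3:5,r4:10
cycle 15: CDB Add2=243 // r0:Add3,r1:243,r2:Add1,r3:5,r4:10
cycle 16: CDB Mul2=26244 // r0:Add3,r1:243,r2:Add1,r3:5,r4:10
cycle 17: - // r0:Add3,r1:243,r2:Add1,r3:5,r4:10
cycle 18: CDB Add1=253 // r0:Add3,r1:243,r2:253,r3:5,r4:10
cycle 19: - // r0:Add3,r1:243,r2:253,r3:5,r4:10

STATUS = TAG Add3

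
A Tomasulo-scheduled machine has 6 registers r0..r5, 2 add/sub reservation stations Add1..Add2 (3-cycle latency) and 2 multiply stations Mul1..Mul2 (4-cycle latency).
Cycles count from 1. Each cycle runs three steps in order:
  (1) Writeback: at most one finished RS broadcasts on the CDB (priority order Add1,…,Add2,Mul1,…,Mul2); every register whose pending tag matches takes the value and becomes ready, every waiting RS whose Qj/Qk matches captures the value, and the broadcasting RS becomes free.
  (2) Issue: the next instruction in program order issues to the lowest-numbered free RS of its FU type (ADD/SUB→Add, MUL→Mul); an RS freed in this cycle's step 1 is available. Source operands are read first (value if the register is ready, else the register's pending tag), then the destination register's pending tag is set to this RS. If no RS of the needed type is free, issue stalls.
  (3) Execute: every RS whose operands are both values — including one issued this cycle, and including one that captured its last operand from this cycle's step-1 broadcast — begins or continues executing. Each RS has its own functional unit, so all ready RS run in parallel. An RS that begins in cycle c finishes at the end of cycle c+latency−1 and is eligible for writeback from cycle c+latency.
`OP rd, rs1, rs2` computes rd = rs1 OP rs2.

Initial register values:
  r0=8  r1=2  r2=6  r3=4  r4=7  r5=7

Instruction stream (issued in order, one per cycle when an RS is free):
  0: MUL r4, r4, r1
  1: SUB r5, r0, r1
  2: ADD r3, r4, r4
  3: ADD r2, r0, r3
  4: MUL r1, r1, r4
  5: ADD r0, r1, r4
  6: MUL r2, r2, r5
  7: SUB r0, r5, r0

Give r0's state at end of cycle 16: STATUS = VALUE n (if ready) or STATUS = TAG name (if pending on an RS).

STATUS = VALUE -36

cycle 1: issue MUL r4<-Mul1 // r0:8,r1:2,r2:6,r3:4,r4:Mul1,r5:7
cycle 2: issue SUB r5<-Add1 // r0:8,r1:2,r2:6,r3:4,r4:Mul1,r5:Add1
cycle 3: issue ADD r3<-Add2 // r0:8,r1:2,r2:6,r3:Add2,r4:Mul1,r5:Add1
cycle 4: stall // r0:8,r1:2,r2:6,r3:Add2,r4:Mul1,r5:Add1
cycle 5: CDB Add1=6; issue ADD r2<-Add1 // r0:8,r1:2,r2:Add1,r3:Add2,r4:Mul1,r5:6
cycle 6: CDB Mul1=14; issue MUL r1<-Mul1 // r0:8,r1:Mul1,r2:Add1,r3:Add2,r4:14,r5:6
cycle 7: stall // r0:8,r1:Mul1,r2:Add1,r3:Add2,r4:14,r5:6
cycle 8: stall // r0:8,r1:Mul1,r2:Add1,r3:Add2,r4:14,r5:6
cycle 9: CDB Add2=28; issue ADD r0<-Add2 // r0:Add2,r1:Mul1,r2:Add1,r3:28,r4:14,r5:6
cycle 10: CDB Mul1=28; issue MUL r2<-Mul1 // r0:Add2,r1:28,r2:Mul1,r3:28,r4:14,r5:6
cycle 11: stall // r0:Add2,r1:28,r2:Mul1,r3:28,r4:14,r5:6
cycle 12: CDB Add1=36; issue SUB r0<-Add1 // r0:Add1,r1:28,r2:Mul1,r3:28,r4:14,r5:6
cycle 13: CDB Add2=42 // r0:Add1,r1:28,r2:Mul1,r3:28,r4:14,r5:6
cycle 14: - // r0:Add1,r1:28,r2:Mul1,r3:28,r4:14,r5:6
cycle 15: - // r0:Add1,r1:28,r2:Mul1,r3:28,r4:14,r5:6
cycle 16: CDB Add1=-36 // r0:-36,r1:28,r2:Mul1,r3:28,r4:14,r5:6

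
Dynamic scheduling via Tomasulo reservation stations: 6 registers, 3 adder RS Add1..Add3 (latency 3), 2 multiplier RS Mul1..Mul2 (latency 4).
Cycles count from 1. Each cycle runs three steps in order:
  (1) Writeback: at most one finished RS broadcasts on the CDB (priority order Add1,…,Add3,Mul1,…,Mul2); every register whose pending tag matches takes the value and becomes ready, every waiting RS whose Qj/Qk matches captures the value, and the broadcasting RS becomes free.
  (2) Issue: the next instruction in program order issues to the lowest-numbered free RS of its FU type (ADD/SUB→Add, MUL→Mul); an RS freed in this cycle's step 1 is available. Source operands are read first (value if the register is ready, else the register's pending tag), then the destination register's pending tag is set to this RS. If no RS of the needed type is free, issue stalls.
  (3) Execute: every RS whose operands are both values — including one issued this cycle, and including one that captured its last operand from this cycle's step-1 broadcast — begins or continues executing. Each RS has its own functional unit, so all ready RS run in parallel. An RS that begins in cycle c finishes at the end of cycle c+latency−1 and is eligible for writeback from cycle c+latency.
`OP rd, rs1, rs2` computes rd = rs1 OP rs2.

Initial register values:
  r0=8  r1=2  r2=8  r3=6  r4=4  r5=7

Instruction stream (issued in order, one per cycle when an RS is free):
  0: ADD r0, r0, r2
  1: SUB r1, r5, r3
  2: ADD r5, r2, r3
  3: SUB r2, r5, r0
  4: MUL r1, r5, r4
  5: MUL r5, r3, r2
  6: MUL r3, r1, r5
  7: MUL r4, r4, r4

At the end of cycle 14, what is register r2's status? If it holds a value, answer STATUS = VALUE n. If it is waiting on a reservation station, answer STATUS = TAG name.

  c1: issue ADD r0<-Add1  regs: r0:Add1,r1:2,r2:8,r3:6,r4:4,r5:7
  c2: issue SUB r1<-Add2  regs: r0:Add1,r1:Add2,r2:8,r3:6,r4:4,r5:7
  c3: issue ADD r5<-Add3  regs: r0:Add1,r1:Add2,r2:8,r3:6,r4:4,r5:Add3
  c4: CDB Add1=16; issue SUB r2<-Add1  regs: r0:16,r1:Add2,r2:Add1,r3:6,r4:4,r5:Add3
  c5: CDB Add2=1; issue MUL r1<-Mul1  regs: r0:16,r1:Mul1,r2:Add1,r3:6,r4:4,r5:Add3
  c6: CDB Add3=14; issue MUL r5<-Mul2  regs: r0:16,r1:Mul1,r2:Add1,r3:6,r4:4,r5:Mul2
  c7: stall  regs: r0:16,r1:Mul1,r2:Add1,r3:6,r4:4,r5:Mul2
  c8: stall  regs: r0:16,r1:Mul1,r2:Add1,r3:6,r4:4,r5:Mul2
  c9: CDB Add1=-2; stall  regs: r0:16,r1:Mul1,r2:-2,r3:6,r4:4,r5:Mul2
  c10: CDB Mul1=56; issue MUL r3<-Mul1  regs: r0:16,r1:56,r2:-2,r3:Mul1,r4:4,r5:Mul2
  c11: stall  regs: r0:16,r1:56,r2:-2,r3:Mul1,r4:4,r5:Mul2
  c12: stall  regs: r0:16,r1:56,r2:-2,r3:Mul1,r4:4,r5:Mul2
  c13: CDB Mul2=-12; issue MUL r4<-Mul2  regs: r0:16,r1:56,r2:-2,r3:Mul1,r4:Mul2,r5:-12
  c14: -  regs: r0:16,r1:56,r2:-2,r3:Mul1,r4:Mul2,r5:-12

STATUS = VALUE -2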